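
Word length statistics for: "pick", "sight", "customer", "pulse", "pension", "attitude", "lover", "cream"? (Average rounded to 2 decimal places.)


Lengths: "pick"=4, "sight"=5, "customer"=8, "pulse"=5, "pension"=7, "attitude"=8, "lover"=5, "cream"=5
Sum = 47, Count = 8
Average = 47/8 = 5.88
= avg=5.88, min=4, max=8


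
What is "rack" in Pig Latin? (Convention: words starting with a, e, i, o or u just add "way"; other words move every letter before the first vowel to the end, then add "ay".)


Word: "rack"
Starts with consonant(s) → move to end, add 'ay'
Consonant cluster: "r"
Pig Latin = "ackray"


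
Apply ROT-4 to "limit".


Word: "limit"
Shift: 4
Each letter → (letter + shift) mod 26:
  'l' (11) + 4 = 15 → 'p'
  'i' (8) + 4 = 12 → 'm'
  'm' (12) + 4 = 16 → 'q'
  'i' (8) + 4 = 12 → 'm'
  't' (19) + 4 = 23 → 'x'
Result = "pmqmx"


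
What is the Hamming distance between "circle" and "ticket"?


Comparing character by character (same length = 6):
  Pos 0: 'c' vs 't' !=
  Pos 1: 'i' vs 'i' =
  Pos 2: 'r' vs 'c' !=
  Pos 3: 'c' vs 'k' !=
  Pos 4: 'l' vs 'e' !=
  Pos 5: 'e' vs 't' !=
Hamming distance = 5


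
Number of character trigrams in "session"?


Word: "session" (length 7)
Number of 3-grams = length - 3 + 1 = 7 - 3 + 1
= 5


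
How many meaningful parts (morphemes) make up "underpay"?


Word: "underpay"
Morphemes: under- | pay
Each morpheme carries meaning
= 2 morphemes


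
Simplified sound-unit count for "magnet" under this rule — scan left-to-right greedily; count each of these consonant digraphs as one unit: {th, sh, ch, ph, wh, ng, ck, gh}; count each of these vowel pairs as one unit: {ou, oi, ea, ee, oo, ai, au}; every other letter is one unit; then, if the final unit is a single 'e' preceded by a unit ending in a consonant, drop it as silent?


Word: "magnet" (6 letters)
Left-to-right scan:
  [1] 'm' (letter)
  [2] 'a' (letter)
  [3] 'g' (letter)
  [4] 'n' (letter)
  [5] 'e' (letter)
  [6] 't' (letter)
Units from scan: 6
Sound units = 6 units


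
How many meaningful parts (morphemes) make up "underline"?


Word: "underline"
Morphemes: under- + line
Each morpheme carries meaning
= 2 morphemes


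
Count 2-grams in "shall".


Word: "shall" (length 5)
Number of 2-grams = length - 2 + 1 = 5 - 2 + 1
= 4


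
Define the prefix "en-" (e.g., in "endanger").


Prefix: en-
As in: endanger -> en- + danger
Meaning = cause to / put into


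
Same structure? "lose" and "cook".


Pattern of "lose": [0, 1, 2, 3]
Pattern of "cook": [0, 1, 1, 2]
Patterns do not match
Same pattern = No


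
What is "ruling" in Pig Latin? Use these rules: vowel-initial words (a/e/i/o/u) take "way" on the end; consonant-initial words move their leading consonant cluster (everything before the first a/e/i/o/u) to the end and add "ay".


Word: "ruling"
Starts with consonant(s) → move to end, add 'ay'
Consonant cluster: "r"
Pig Latin = "ulingray"


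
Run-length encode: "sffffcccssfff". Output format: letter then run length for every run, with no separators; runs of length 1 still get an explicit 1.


String: "sffffcccssfff"
Scanning for consecutive runs:
  's' x 1
  'f' x 4
  'c' x 3
  's' x 2
  'f' x 3
RLE = "s1f4c3s2f3"


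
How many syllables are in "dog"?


Word: "dog"
Syllable breakdown: dog
Counting: 1 part
= 1 syllable


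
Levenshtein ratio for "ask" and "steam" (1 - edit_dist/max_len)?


Word 1: "ask" (length 3)
Word 2: "steam" (length 5)
One optimal edit sequence:
  1. insert 's'  (+1)
  2. insert 't'  (+1)
  3. substitute 'a' -> 'e'  (+1)
  4. substitute 's' -> 'a'  (+1)
  5. substitute 'k' -> 'm'  (+1)
Edit distance = 5
Max length = max(3, 5) = 5
Similarity = 1 - 5/5
= 0.0000


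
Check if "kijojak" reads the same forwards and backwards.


Word: "kijojak"
Reversed: "kajojik"
Forward == Backward? kijojak != kajojik
Palindrome = No


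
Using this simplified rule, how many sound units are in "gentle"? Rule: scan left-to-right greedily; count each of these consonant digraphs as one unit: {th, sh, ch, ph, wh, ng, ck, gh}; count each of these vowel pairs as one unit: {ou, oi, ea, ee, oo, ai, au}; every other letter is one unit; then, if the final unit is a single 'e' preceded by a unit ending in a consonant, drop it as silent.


Word: "gentle" (6 letters)
Left-to-right scan:
  (1) 'g' (letter)
  (2) 'e' (letter)
  (3) 'n' (letter)
  (4) 't' (letter)
  (5) 'l' (letter)
  (6) 'e' (letter)
Units from scan: 6
Final unit is 'e' after a consonant -> drop as silent (-1)
Sound units = 5 units


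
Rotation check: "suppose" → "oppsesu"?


Word: "suppose", Candidate: "oppsesu"
Method: check if candidate is substring of word+word
"supposesuppose" contains "oppsesu"? No
Is rotation = No


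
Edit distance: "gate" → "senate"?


Word 1: "gate" (length 4)
Word 2: "senate" (length 6)
One optimal edit sequence (insert/delete/substitute each cost 1):
  1. insert 's'  (+1)
  2. insert 'e'  (+1)
  3. substitute 'g' -> 'n'  (+1)
  4. keep 'a'
  5. keep 't'
  6. keep 'e'
Total edit operations: 3
Edit distance = 3


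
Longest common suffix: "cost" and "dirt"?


Word 1: "cost"
Word 2: "dirt"
Comparing from end:
  Pos -1: 't' == 't'
  Pos -2: 's' != 'r' (stop)
LCS = "t" (length 1)


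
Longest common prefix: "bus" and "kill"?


Word 1: "bus"
Word 2: "kill"
Comparing from start:
  Pos 0: 'b' != 'k' (stop)
LCP = "" (length 0)


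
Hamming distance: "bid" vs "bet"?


Comparing character by character (same length = 3):
  Pos 0: 'b' vs 'b' =
  Pos 1: 'i' vs 'e' !=
  Pos 2: 'd' vs 't' !=
Hamming distance = 2


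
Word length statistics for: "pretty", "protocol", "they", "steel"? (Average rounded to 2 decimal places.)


Lengths: "pretty"=6, "protocol"=8, "they"=4, "steel"=5
Sum = 23, Count = 4
Average = 23/4 = 5.75
= avg=5.75, min=4, max=8


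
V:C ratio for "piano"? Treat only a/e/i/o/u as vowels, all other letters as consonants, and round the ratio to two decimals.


Word: "piano"
Vowels (a,e,i,o,u): 3
Consonants: 2
Ratio = 3/2
= 1.50


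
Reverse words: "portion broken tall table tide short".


Original: "portion broken tall table tide short"
Words (1..n): portion | broken | tall | table | tide | short
Reversed (n..1): short | tide | table | tall | broken | portion
Result = "short tide table tall broken portion"


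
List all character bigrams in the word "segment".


Word: "segment" (length 7)
Number of bigrams = 7 - 2 + 1 = 6
  Position 0: "se"
  Position 1: "eg"
  Position 2: "gm"
  Position 3: "me"
  Position 4: "en"
  Position 5: "nt"
Bigrams = "se", "eg", "gm", "me", "en", "nt"


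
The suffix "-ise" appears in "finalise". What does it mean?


Suffix: -ise
As in: finalise -> final + -ise
Meaning = to make


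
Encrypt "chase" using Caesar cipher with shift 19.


Word: "chase"
Shift: 19
Each letter → (letter + shift) mod 26:
  'c' (2) + 19 = 21 → 'v'
  'h' (7) + 19 = 0 → 'a'
  'a' (0) + 19 = 19 → 't'
  's' (18) + 19 = 11 → 'l'
  'e' (4) + 19 = 23 → 'x'
Result = "vatlx"


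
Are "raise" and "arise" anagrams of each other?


Word 1: "raise" → sorted: aeirs
Word 2: "arise" → sorted: aeirs
Same letters? aeirs == aeirs
Anagram = Yes


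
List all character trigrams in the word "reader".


Word: "reader" (length 6)
Number of trigrams = 6 - 3 + 1 = 4
  Position 0: "rea"
  Position 1: "ead"
  Position 2: "ade"
  Position 3: "der"
Trigrams = "rea", "ead", "ade", "der"


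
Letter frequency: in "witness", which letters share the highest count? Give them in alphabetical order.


Word: "witness"
Letter counts:
  'e': 1
  'i': 1
  'n': 1
  's': 2
  't': 1
  'w': 1
Maximum count = 2
Most frequent = 's' (2 times each)


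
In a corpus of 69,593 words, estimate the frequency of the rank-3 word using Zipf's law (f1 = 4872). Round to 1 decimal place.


Zipf's law: f(r) = f(1) / r
f(1) = 4872
f(3) = 4872 / 3
= 1624.0 occurrences


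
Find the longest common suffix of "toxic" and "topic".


Word 1: "toxic"
Word 2: "topic"
Comparing from end:
  Pos -1: 'c' == 'c'
  Pos -2: 'i' == 'i'
  Pos -3: 'x' != 'p' (stop)
LCS = "ic" (length 2)


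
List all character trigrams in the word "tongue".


Word: "tongue" (length 6)
Number of trigrams = 6 - 3 + 1 = 4
  Position 0: "ton"
  Position 1: "ong"
  Position 2: "ngu"
  Position 3: "gue"
Trigrams = "ton", "ong", "ngu", "gue"


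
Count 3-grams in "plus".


Word: "plus" (length 4)
Number of 3-grams = length - 3 + 1 = 4 - 3 + 1
= 2


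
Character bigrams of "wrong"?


Word: "wrong" (length 5)
Number of bigrams = 5 - 2 + 1 = 4
  Position 0: "wr"
  Position 1: "ro"
  Position 2: "on"
  Position 3: "ng"
Bigrams = "wr", "ro", "on", "ng"


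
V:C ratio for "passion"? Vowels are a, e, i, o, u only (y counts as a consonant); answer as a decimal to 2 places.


Word: "passion"
Vowels (a,e,i,o,u): 3
Consonants: 4
Ratio = 3/4
= 0.75


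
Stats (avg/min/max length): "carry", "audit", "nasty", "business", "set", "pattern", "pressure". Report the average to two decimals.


Lengths: "carry"=5, "audit"=5, "nasty"=5, "business"=8, "set"=3, "pattern"=7, "pressure"=8
Sum = 41, Count = 7
Average = 41/7 = 5.86
= avg=5.86, min=3, max=8


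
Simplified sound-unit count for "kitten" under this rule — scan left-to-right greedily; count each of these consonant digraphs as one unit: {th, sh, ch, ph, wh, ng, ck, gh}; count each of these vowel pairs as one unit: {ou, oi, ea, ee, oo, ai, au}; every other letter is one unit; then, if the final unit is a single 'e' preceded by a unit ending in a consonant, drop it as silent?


Word: "kitten" (6 letters)
Left-to-right scan:
  1. 'k' (letter)
  2. 'i' (letter)
  3. 't' (letter)
  4. 't' (letter)
  5. 'e' (letter)
  6. 'n' (letter)
Units from scan: 6
Sound units = 6 units


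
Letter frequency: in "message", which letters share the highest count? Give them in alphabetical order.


Word: "message"
Letter counts:
  'a': 1
  'e': 2
  'g': 1
  'm': 1
  's': 2
Maximum count = 2
Most frequent = 'e', 's' (2 times each)


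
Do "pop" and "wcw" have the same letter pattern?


Pattern of "pop": [0, 1, 0]
Pattern of "wcw": [0, 1, 0]
Patterns match
Same pattern = Yes


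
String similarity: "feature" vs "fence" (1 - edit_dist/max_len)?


Word 1: "feature" (length 7)
Word 2: "fence" (length 5)
One optimal edit sequence:
  1. keep 'f'
  2. keep 'e'
  3. delete 'a'  (+1)
  4. delete 't'  (+1)
  5. substitute 'u' -> 'n'  (+1)
  6. substitute 'r' -> 'c'  (+1)
  7. keep 'e'
Edit distance = 4
Max length = max(7, 5) = 7
Similarity = 1 - 4/7
= 0.4286


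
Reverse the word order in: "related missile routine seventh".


Original: "related missile routine seventh"
Words (1..n): related | missile | routine | seventh
Reversed (n..1): seventh | routine | missile | related
Result = "seventh routine missile related"


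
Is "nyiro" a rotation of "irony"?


Word: "irony", Candidate: "nyiro"
Method: check if candidate is substring of word+word
"ironyirony" contains "nyiro"? Yes
Is rotation = Yes


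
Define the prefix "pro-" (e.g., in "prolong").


Prefix: pro-
Example: prolong (pro- + long)
Meaning = forward / in favor of


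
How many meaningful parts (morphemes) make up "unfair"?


Word: "unfair"
Morphemes: un- | fair
Each morpheme carries meaning
= 2 morphemes


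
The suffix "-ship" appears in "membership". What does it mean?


Suffix: -ship
Example: membership (member + -ship)
Meaning = state / position


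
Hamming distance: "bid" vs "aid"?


Comparing character by character (same length = 3):
  Pos 0: 'b' vs 'a' !=
  Pos 1: 'i' vs 'i' =
  Pos 2: 'd' vs 'd' =
Hamming distance = 1


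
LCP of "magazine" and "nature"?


Word 1: "magazine"
Word 2: "nature"
Comparing from start:
  Pos 0: 'm' != 'n' (stop)
LCP = "" (length 0)


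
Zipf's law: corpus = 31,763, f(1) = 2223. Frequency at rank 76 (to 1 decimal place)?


Zipf's law: f(r) = f(1) / r
f(1) = 2223
f(76) = 2223 / 76
= 29.3 occurrences


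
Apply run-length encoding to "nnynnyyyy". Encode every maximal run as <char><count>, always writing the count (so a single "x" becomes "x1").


String: "nnynnyyyy"
Scanning for consecutive runs:
  'n' x 2
  'y' x 1
  'n' x 2
  'y' x 4
RLE = "n2y1n2y4"


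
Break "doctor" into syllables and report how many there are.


Word: "doctor"
Syllable breakdown: doc · tor
Counting: 2 parts
= 2 syllables


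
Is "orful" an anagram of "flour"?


Word 1: "flour" → sorted: floru
Word 2: "orful" → sorted: floru
Same letters? floru == floru
Anagram = Yes


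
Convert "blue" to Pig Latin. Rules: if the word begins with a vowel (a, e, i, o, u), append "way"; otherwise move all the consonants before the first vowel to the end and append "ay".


Word: "blue"
Starts with consonant(s) → move to end, add 'ay'
Consonant cluster: "bl"
Pig Latin = "ueblay"


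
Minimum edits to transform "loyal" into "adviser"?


Word 1: "loyal" (length 5)
Word 2: "adviser" (length 7)
One optimal edit sequence (insert/delete/substitute each cost 1):
  1. insert 'a'  (+1)
  2. insert 'd'  (+1)
  3. substitute 'l' -> 'v'  (+1)
  4. substitute 'o' -> 'i'  (+1)
  5. substitute 'y' -> 's'  (+1)
  6. substitute 'a' -> 'e'  (+1)
  7. substitute 'l' -> 'r'  (+1)
Total edit operations: 7
Edit distance = 7


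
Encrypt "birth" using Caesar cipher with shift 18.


Word: "birth"
Shift: 18
Each letter → (letter + shift) mod 26:
  'b' (1) + 18 = 19 → 't'
  'i' (8) + 18 = 0 → 'a'
  'r' (17) + 18 = 9 → 'j'
  't' (19) + 18 = 11 → 'l'
  'h' (7) + 18 = 25 → 'z'
Result = "tajlz"


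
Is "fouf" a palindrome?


Word: "fouf"
Reversed: "fuof"
Forward == Backward? fouf != fuof
Palindrome = No


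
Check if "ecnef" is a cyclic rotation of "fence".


Word: "fence", Candidate: "ecnef"
Method: check if candidate is substring of word+word
"fencefence" contains "ecnef"? No
Is rotation = No


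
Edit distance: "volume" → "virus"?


Word 1: "volume" (length 6)
Word 2: "virus" (length 5)
One optimal edit sequence (insert/delete/substitute each cost 1):
  1. keep 'v'
  2. substitute 'o' -> 'i'  (+1)
  3. substitute 'l' -> 'r'  (+1)
  4. keep 'u'
  5. delete 'm'  (+1)
  6. substitute 'e' -> 's'  (+1)
Total edit operations: 4
Edit distance = 4


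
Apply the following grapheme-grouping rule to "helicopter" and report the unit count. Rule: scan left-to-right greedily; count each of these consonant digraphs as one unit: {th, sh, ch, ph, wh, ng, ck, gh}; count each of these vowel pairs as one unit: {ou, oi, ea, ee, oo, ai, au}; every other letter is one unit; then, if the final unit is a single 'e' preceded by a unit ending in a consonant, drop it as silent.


Word: "helicopter" (10 letters)
Left-to-right scan:
  [1] 'h' (letter)
  [2] 'e' (letter)
  [3] 'l' (letter)
  [4] 'i' (letter)
  [5] 'c' (letter)
  [6] 'o' (letter)
  [7] 'p' (letter)
  [8] 't' (letter)
  [9] 'e' (letter)
  [10] 'r' (letter)
Units from scan: 10
Sound units = 10 units


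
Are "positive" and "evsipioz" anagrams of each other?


Word 1: "positive" → sorted: eiiopstv
Word 2: "evsipioz" → sorted: eiiopsvz
Same letters? eiiopstv != eiiopsvz
Anagram = No


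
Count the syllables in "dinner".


Word: "dinner"
Syllable breakdown: din-ner
Counting: 2 parts
= 2 syllables


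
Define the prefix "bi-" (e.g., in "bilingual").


Prefix: bi-
Example: bilingual (bi- + lingual)
Meaning = two


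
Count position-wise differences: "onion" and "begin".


Comparing character by character (same length = 5):
  Pos 0: 'o' vs 'b' !=
  Pos 1: 'n' vs 'e' !=
  Pos 2: 'i' vs 'g' !=
  Pos 3: 'o' vs 'i' !=
  Pos 4: 'n' vs 'n' =
Hamming distance = 4


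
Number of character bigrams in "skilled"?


Word: "skilled" (length 7)
Number of 2-grams = length - 2 + 1 = 7 - 2 + 1
= 6


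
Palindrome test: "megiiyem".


Word: "megiiyem"
Reversed: "meyiigem"
Forward == Backward? megiiyem != meyiigem
Palindrome = No


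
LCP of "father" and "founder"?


Word 1: "father"
Word 2: "founder"
Comparing from start:
  Pos 0: 'f' == 'f'
  Pos 1: 'a' != 'o' (stop)
LCP = "f" (length 1)


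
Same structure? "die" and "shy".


Pattern of "die": [0, 1, 2]
Pattern of "shy": [0, 1, 2]
Patterns match
Same pattern = Yes


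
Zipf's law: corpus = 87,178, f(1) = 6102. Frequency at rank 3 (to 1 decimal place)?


Zipf's law: f(r) = f(1) / r
f(1) = 6102
f(3) = 6102 / 3
= 2034.0 occurrences


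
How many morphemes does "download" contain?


Word: "download"
Morphemes: down- + load
Each morpheme carries meaning
= 2 morphemes


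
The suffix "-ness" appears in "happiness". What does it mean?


Suffix: -ness
As in: happiness -> happy + -ness, with a spelling change
Meaning = state of being


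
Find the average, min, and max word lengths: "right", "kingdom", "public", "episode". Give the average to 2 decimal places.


Lengths: "right"=5, "kingdom"=7, "public"=6, "episode"=7
Sum = 25, Count = 4
Average = 25/4 = 6.25
= avg=6.25, min=5, max=7


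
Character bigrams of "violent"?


Word: "violent" (length 7)
Number of bigrams = 7 - 2 + 1 = 6
  Position 0: "vi"
  Position 1: "io"
  Position 2: "ol"
  Position 3: "le"
  Position 4: "en"
  Position 5: "nt"
Bigrams = "vi", "io", "ol", "le", "en", "nt"


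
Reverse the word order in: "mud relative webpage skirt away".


Original: "mud relative webpage skirt away"
Words (1..n): mud | relative | webpage | skirt | away
Reversed (n..1): away | skirt | webpage | relative | mud
Result = "away skirt webpage relative mud"


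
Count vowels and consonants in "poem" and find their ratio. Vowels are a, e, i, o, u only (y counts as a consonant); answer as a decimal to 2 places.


Word: "poem"
Vowels (a,e,i,o,u): 2
Consonants: 2
Ratio = 2/2
= 1.00


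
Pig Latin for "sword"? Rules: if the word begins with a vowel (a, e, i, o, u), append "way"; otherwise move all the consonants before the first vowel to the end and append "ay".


Word: "sword"
Starts with consonant(s) → move to end, add 'ay'
Consonant cluster: "sw"
Pig Latin = "ordsway"


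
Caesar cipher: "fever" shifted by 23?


Word: "fever"
Shift: 23
Each letter → (letter + shift) mod 26:
  'f' (5) + 23 = 2 → 'c'
  'e' (4) + 23 = 1 → 'b'
  'v' (21) + 23 = 18 → 's'
  'e' (4) + 23 = 1 → 'b'
  'r' (17) + 23 = 14 → 'o'
Result = "cbsbo"


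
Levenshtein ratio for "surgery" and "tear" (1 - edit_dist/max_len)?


Word 1: "surgery" (length 7)
Word 2: "tear" (length 4)
One optimal edit sequence:
  1. delete 's'  (+1)
  2. delete 'u'  (+1)
  3. delete 'r'  (+1)
  4. substitute 'g' -> 't'  (+1)
  5. keep 'e'
  6. substitute 'r' -> 'a'  (+1)
  7. substitute 'y' -> 'r'  (+1)
Edit distance = 6
Max length = max(7, 4) = 7
Similarity = 1 - 6/7
= 0.1429


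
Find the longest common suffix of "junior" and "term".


Word 1: "junior"
Word 2: "term"
Comparing from end:
  Pos -1: 'r' != 'm' (stop)
LCS = "" (length 0)


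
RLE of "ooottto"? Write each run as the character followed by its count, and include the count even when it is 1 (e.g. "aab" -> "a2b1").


String: "ooottto"
Scanning for consecutive runs:
  'o' x 3
  't' x 3
  'o' x 1
RLE = "o3t3o1"


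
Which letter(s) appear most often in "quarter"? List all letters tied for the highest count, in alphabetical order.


Word: "quarter"
Letter counts:
  'a': 1
  'e': 1
  'q': 1
  'r': 2
  't': 1
  'u': 1
Maximum count = 2
Most frequent = 'r' (2 times each)


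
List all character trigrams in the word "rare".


Word: "rare" (length 4)
Number of trigrams = 4 - 3 + 1 = 2
  Position 0: "rar"
  Position 1: "are"
Trigrams = "rar", "are"


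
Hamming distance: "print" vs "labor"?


Comparing character by character (same length = 5):
  Pos 0: 'p' vs 'l' !=
  Pos 1: 'r' vs 'a' !=
  Pos 2: 'i' vs 'b' !=
  Pos 3: 'n' vs 'o' !=
  Pos 4: 't' vs 'r' !=
Hamming distance = 5


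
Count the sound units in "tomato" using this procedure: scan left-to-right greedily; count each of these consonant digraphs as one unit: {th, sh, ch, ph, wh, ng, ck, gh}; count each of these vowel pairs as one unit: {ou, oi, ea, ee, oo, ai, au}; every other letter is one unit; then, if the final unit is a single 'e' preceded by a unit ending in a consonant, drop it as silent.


Word: "tomato" (6 letters)
Left-to-right scan:
  (1) 't' (letter)
  (2) 'o' (letter)
  (3) 'm' (letter)
  (4) 'a' (letter)
  (5) 't' (letter)
  (6) 'o' (letter)
Units from scan: 6
Sound units = 6 units


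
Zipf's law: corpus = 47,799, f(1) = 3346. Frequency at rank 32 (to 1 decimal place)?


Zipf's law: f(r) = f(1) / r
f(1) = 3346
f(32) = 3346 / 32
= 104.6 occurrences


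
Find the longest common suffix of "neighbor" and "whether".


Word 1: "neighbor"
Word 2: "whether"
Comparing from end:
  Pos -1: 'r' == 'r'
  Pos -2: 'o' != 'e' (stop)
LCS = "r" (length 1)


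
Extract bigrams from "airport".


Word: "airport" (length 7)
Number of bigrams = 7 - 2 + 1 = 6
  Position 0: "ai"
  Position 1: "ir"
  Position 2: "rp"
  Position 3: "po"
  Position 4: "or"
  Position 5: "rt"
Bigrams = "ai", "ir", "rp", "po", "or", "rt"


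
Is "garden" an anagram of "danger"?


Word 1: "danger" → sorted: adegnr
Word 2: "garden" → sorted: adegnr
Same letters? adegnr == adegnr
Anagram = Yes


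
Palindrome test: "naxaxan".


Word: "naxaxan"
Reversed: "naxaxan"
Forward == Backward? naxaxan == naxaxan
Palindrome = Yes


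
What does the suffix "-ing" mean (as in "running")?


Suffix: -ing
Example: running (run + -ing, with a spelling change)
Meaning = present participle


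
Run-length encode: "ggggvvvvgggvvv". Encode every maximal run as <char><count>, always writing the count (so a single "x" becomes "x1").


String: "ggggvvvvgggvvv"
Scanning for consecutive runs:
  'g' x 4
  'v' x 4
  'g' x 3
  'v' x 3
RLE = "g4v4g3v3"


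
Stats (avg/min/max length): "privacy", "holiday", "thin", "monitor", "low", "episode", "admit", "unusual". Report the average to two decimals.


Lengths: "privacy"=7, "holiday"=7, "thin"=4, "monitor"=7, "low"=3, "episode"=7, "admit"=5, "unusual"=7
Sum = 47, Count = 8
Average = 47/8 = 5.88
= avg=5.88, min=3, max=7


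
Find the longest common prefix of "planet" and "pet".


Word 1: "planet"
Word 2: "pet"
Comparing from start:
  Pos 0: 'p' == 'p'
  Pos 1: 'l' != 'e' (stop)
LCP = "p" (length 1)


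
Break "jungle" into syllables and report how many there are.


Word: "jungle"
Syllable breakdown: jun · gle
Counting: 2 parts
= 2 syllables


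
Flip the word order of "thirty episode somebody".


Original: "thirty episode somebody"
Words (1..n): thirty | episode | somebody
Reversed (n..1): somebody | episode | thirty
Result = "somebody episode thirty"


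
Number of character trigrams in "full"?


Word: "full" (length 4)
Number of 3-grams = length - 3 + 1 = 4 - 3 + 1
= 2


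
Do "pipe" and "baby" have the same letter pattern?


Pattern of "pipe": [0, 1, 0, 2]
Pattern of "baby": [0, 1, 0, 2]
Patterns match
Same pattern = Yes


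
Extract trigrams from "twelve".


Word: "twelve" (length 6)
Number of trigrams = 6 - 3 + 1 = 4
  Position 0: "twe"
  Position 1: "wel"
  Position 2: "elv"
  Position 3: "lve"
Trigrams = "twe", "wel", "elv", "lve"


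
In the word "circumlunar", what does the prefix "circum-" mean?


Prefix: circum-
As in: circumlunar -> circum- + lunar
Meaning = around


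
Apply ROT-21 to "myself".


Word: "myself"
Shift: 21
Each letter → (letter + shift) mod 26:
  'm' (12) + 21 = 7 → 'h'
  'y' (24) + 21 = 19 → 't'
  's' (18) + 21 = 13 → 'n'
  'e' (4) + 21 = 25 → 'z'
  'l' (11) + 21 = 6 → 'g'
  'f' (5) + 21 = 0 → 'a'
Result = "htnzga"


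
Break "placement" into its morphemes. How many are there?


Word: "placement"
Morphemes: place | -ment
Each morpheme carries meaning
= 2 morphemes


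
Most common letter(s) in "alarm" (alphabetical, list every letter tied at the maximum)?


Word: "alarm"
Letter counts:
  'a': 2
  'l': 1
  'm': 1
  'r': 1
Maximum count = 2
Most frequent = 'a' (2 times each)


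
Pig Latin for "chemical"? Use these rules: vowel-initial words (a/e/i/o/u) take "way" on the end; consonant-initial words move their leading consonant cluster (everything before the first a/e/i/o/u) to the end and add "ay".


Word: "chemical"
Starts with consonant(s) → move to end, add 'ay'
Consonant cluster: "ch"
Pig Latin = "emicalchay"


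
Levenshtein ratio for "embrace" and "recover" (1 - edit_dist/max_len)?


Word 1: "embrace" (length 7)
Word 2: "recover" (length 7)
One optimal edit sequence:
  1. substitute 'e' -> 'r'  (+1)
  2. substitute 'm' -> 'e'  (+1)
  3. substitute 'b' -> 'c'  (+1)
  4. substitute 'r' -> 'o'  (+1)
  5. substitute 'a' -> 'v'  (+1)
  6. substitute 'c' -> 'e'  (+1)
  7. substitute 'e' -> 'r'  (+1)
Edit distance = 7
Max length = max(7, 7) = 7
Similarity = 1 - 7/7
= 0.0000


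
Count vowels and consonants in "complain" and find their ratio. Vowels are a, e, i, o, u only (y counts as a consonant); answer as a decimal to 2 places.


Word: "complain"
Vowels (a,e,i,o,u): 3
Consonants: 5
Ratio = 3/5
= 0.60


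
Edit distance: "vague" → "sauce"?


Word 1: "vague" (length 5)
Word 2: "sauce" (length 5)
One optimal edit sequence (insert/delete/substitute each cost 1):
  1. substitute 'v' -> 's'  (+1)
  2. keep 'a'
  3. substitute 'g' -> 'u'  (+1)
  4. substitute 'u' -> 'c'  (+1)
  5. keep 'e'
Total edit operations: 3
Edit distance = 3


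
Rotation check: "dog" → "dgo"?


Word: "dog", Candidate: "dgo"
Method: check if candidate is substring of word+word
"dogdog" contains "dgo"? No
Is rotation = No


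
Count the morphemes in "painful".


Word: "painful"
Morphemes: pain + -ful
Each morpheme carries meaning
= 2 morphemes


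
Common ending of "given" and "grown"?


Word 1: "given"
Word 2: "grown"
Comparing from end:
  Pos -1: 'n' == 'n'
  Pos -2: 'e' != 'w' (stop)
LCS = "n" (length 1)


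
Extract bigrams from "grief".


Word: "grief" (length 5)
Number of bigrams = 5 - 2 + 1 = 4
  Position 0: "gr"
  Position 1: "ri"
  Position 2: "ie"
  Position 3: "ef"
Bigrams = "gr", "ri", "ie", "ef"


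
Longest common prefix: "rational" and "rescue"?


Word 1: "rational"
Word 2: "rescue"
Comparing from start:
  Pos 0: 'r' == 'r'
  Pos 1: 'a' != 'e' (stop)
LCP = "r" (length 1)


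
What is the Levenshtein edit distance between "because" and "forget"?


Word 1: "because" (length 7)
Word 2: "forget" (length 6)
One optimal edit sequence (insert/delete/substitute each cost 1):
  1. delete 'b'  (+1)
  2. substitute 'e' -> 'f'  (+1)
  3. substitute 'c' -> 'o'  (+1)
  4. substitute 'a' -> 'r'  (+1)
  5. substitute 'u' -> 'g'  (+1)
  6. substitute 's' -> 'e'  (+1)
  7. substitute 'e' -> 't'  (+1)
Total edit operations: 7
Edit distance = 7


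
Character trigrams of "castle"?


Word: "castle" (length 6)
Number of trigrams = 6 - 3 + 1 = 4
  Position 0: "cas"
  Position 1: "ast"
  Position 2: "stl"
  Position 3: "tle"
Trigrams = "cas", "ast", "stl", "tle"


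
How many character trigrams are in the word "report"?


Word: "report" (length 6)
Number of 3-grams = length - 3 + 1 = 6 - 3 + 1
= 4


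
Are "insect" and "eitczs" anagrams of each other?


Word 1: "insect" → sorted: ceinst
Word 2: "eitczs" → sorted: ceistz
Same letters? ceinst != ceistz
Anagram = No


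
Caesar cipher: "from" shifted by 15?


Word: "from"
Shift: 15
Each letter → (letter + shift) mod 26:
  'f' (5) + 15 = 20 → 'u'
  'r' (17) + 15 = 6 → 'g'
  'o' (14) + 15 = 3 → 'd'
  'm' (12) + 15 = 1 → 'b'
Result = "ugdb"


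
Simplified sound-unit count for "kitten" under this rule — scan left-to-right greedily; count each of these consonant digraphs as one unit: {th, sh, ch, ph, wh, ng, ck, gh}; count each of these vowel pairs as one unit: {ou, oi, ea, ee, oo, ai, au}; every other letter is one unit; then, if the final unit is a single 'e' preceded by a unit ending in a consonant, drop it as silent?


Word: "kitten" (6 letters)
Left-to-right scan:
  1. 'k' (letter)
  2. 'i' (letter)
  3. 't' (letter)
  4. 't' (letter)
  5. 'e' (letter)
  6. 'n' (letter)
Units from scan: 6
Sound units = 6 units


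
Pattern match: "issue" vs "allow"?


Pattern of "issue": [0, 1, 1, 2, 3]
Pattern of "allow": [0, 1, 1, 2, 3]
Patterns match
Same pattern = Yes


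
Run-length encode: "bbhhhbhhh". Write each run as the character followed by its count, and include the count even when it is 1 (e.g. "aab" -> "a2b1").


String: "bbhhhbhhh"
Scanning for consecutive runs:
  'b' x 2
  'h' x 3
  'b' x 1
  'h' x 3
RLE = "b2h3b1h3"


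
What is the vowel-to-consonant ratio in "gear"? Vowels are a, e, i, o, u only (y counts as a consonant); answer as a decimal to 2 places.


Word: "gear"
Vowels (a,e,i,o,u): 2
Consonants: 2
Ratio = 2/2
= 1.00


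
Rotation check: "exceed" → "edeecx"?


Word: "exceed", Candidate: "edeecx"
Method: check if candidate is substring of word+word
"exceedexceed" contains "edeecx"? No
Is rotation = No


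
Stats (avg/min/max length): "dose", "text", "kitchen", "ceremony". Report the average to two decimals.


Lengths: "dose"=4, "text"=4, "kitchen"=7, "ceremony"=8
Sum = 23, Count = 4
Average = 23/4 = 5.75
= avg=5.75, min=4, max=8


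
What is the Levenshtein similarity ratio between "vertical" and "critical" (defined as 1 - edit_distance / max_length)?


Word 1: "vertical" (length 8)
Word 2: "critical" (length 8)
One optimal edit sequence:
  1. substitute 'v' -> 'c'  (+1)
  2. substitute 'e' -> 'r'  (+1)
  3. substitute 'r' -> 'i'  (+1)
  4. keep 't'
  5. keep 'i'
  6. keep 'c'
  7. keep 'a'
  8. keep 'l'
Edit distance = 3
Max length = max(8, 8) = 8
Similarity = 1 - 3/8
= 0.6250


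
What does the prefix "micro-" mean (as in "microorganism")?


Prefix: micro-
As in: microorganism -> micro- + organism
Meaning = small


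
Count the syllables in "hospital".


Word: "hospital"
Syllable breakdown: hos / pi / tal
Counting: 3 parts
= 3 syllables


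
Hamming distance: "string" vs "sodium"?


Comparing character by character (same length = 6):
  Pos 0: 's' vs 's' =
  Pos 1: 't' vs 'o' !=
  Pos 2: 'r' vs 'd' !=
  Pos 3: 'i' vs 'i' =
  Pos 4: 'n' vs 'u' !=
  Pos 5: 'g' vs 'm' !=
Hamming distance = 4


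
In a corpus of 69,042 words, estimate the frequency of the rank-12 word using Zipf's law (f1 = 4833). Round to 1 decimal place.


Zipf's law: f(r) = f(1) / r
f(1) = 4833
f(12) = 4833 / 12
= 402.8 occurrences


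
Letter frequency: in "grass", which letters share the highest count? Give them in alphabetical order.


Word: "grass"
Letter counts:
  'a': 1
  'g': 1
  'r': 1
  's': 2
Maximum count = 2
Most frequent = 's' (2 times each)


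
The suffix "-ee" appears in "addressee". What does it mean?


Suffix: -ee
Example: addressee (address + -ee)
Meaning = one who receives


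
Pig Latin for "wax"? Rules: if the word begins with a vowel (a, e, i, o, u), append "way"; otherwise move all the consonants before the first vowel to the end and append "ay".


Word: "wax"
Starts with consonant(s) → move to end, add 'ay'
Consonant cluster: "w"
Pig Latin = "axway"


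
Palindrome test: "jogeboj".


Word: "jogeboj"
Reversed: "jobegoj"
Forward == Backward? jogeboj != jobegoj
Palindrome = No


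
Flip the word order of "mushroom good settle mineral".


Original: "mushroom good settle mineral"
Words (1..n): mushroom | good | settle | mineral
Reversed (n..1): mineral | settle | good | mushroom
Result = "mineral settle good mushroom"


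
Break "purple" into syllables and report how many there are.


Word: "purple"
Syllable breakdown: pur / ple
Counting: 2 parts
= 2 syllables


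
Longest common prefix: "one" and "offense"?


Word 1: "one"
Word 2: "offense"
Comparing from start:
  Pos 0: 'o' == 'o'
  Pos 1: 'n' != 'f' (stop)
LCP = "o" (length 1)


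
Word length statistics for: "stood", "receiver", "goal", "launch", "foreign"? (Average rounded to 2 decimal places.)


Lengths: "stood"=5, "receiver"=8, "goal"=4, "launch"=6, "foreign"=7
Sum = 30, Count = 5
Average = 30/5 = 6.00
= avg=6.00, min=4, max=8


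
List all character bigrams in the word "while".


Word: "while" (length 5)
Number of bigrams = 5 - 2 + 1 = 4
  Position 0: "wh"
  Position 1: "hi"
  Position 2: "il"
  Position 3: "le"
Bigrams = "wh", "hi", "il", "le"


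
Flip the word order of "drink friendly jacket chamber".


Original: "drink friendly jacket chamber"
Words (1..n): drink | friendly | jacket | chamber
Reversed (n..1): chamber | jacket | friendly | drink
Result = "chamber jacket friendly drink"


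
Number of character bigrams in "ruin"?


Word: "ruin" (length 4)
Number of 2-grams = length - 2 + 1 = 4 - 2 + 1
= 3


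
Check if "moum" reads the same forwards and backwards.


Word: "moum"
Reversed: "muom"
Forward == Backward? moum != muom
Palindrome = No


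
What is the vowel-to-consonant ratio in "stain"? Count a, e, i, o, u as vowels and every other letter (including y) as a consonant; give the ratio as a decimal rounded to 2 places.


Word: "stain"
Vowels (a,e,i,o,u): 2
Consonants: 3
Ratio = 2/3
= 0.67


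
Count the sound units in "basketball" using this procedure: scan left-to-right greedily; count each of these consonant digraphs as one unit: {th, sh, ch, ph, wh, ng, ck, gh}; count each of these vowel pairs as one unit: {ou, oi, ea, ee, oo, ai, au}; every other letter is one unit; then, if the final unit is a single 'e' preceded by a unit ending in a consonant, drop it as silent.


Word: "basketball" (10 letters)
Left-to-right scan:
  (1) 'b' (letter)
  (2) 'a' (letter)
  (3) 's' (letter)
  (4) 'k' (letter)
  (5) 'e' (letter)
  (6) 't' (letter)
  (7) 'b' (letter)
  (8) 'a' (letter)
  (9) 'l' (letter)
  (10) 'l' (letter)
Units from scan: 10
Sound units = 10 units


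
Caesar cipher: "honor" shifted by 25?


Word: "honor"
Shift: 25
Each letter → (letter + shift) mod 26:
  'h' (7) + 25 = 6 → 'g'
  'o' (14) + 25 = 13 → 'n'
  'n' (13) + 25 = 12 → 'm'
  'o' (14) + 25 = 13 → 'n'
  'r' (17) + 25 = 16 → 'q'
Result = "gnmnq"


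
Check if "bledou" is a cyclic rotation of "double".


Word: "double", Candidate: "bledou"
Method: check if candidate is substring of word+word
"doubledouble" contains "bledou"? Yes
Is rotation = Yes


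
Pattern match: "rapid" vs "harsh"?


Pattern of "rapid": [0, 1, 2, 3, 4]
Pattern of "harsh": [0, 1, 2, 3, 0]
Patterns do not match
Same pattern = No


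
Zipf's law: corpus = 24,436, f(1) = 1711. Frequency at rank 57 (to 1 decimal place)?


Zipf's law: f(r) = f(1) / r
f(1) = 1711
f(57) = 1711 / 57
= 30.0 occurrences


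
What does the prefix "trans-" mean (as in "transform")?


Prefix: trans-
Example: transform (trans- + form)
Meaning = across


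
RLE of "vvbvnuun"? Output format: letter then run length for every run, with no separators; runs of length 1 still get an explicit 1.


String: "vvbvnuun"
Scanning for consecutive runs:
  'v' x 2
  'b' x 1
  'v' x 1
  'n' x 1
  'u' x 2
  'n' x 1
RLE = "v2b1v1n1u2n1"


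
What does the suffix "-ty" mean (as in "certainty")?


Suffix: -ty
Example: certainty = certain + -ty
Meaning = quality of


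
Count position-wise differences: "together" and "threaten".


Comparing character by character (same length = 8):
  Pos 0: 't' vs 't' =
  Pos 1: 'o' vs 'h' !=
  Pos 2: 'g' vs 'r' !=
  Pos 3: 'e' vs 'e' =
  Pos 4: 't' vs 'a' !=
  Pos 5: 'h' vs 't' !=
  Pos 6: 'e' vs 'e' =
  Pos 7: 'r' vs 'n' !=
Hamming distance = 5


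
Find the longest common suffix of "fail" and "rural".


Word 1: "fail"
Word 2: "rural"
Comparing from end:
  Pos -1: 'l' == 'l'
  Pos -2: 'i' != 'a' (stop)
LCS = "l" (length 1)


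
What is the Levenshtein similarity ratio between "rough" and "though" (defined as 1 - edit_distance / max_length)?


Word 1: "rough" (length 5)
Word 2: "though" (length 6)
One optimal edit sequence:
  1. insert 't'  (+1)
  2. substitute 'r' -> 'h'  (+1)
  3. keep 'o'
  4. keep 'u'
  5. keep 'g'
  6. keep 'h'
Edit distance = 2
Max length = max(5, 6) = 6
Similarity = 1 - 2/6
= 0.6667


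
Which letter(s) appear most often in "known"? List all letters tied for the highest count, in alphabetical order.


Word: "known"
Letter counts:
  'k': 1
  'n': 2
  'o': 1
  'w': 1
Maximum count = 2
Most frequent = 'n' (2 times each)


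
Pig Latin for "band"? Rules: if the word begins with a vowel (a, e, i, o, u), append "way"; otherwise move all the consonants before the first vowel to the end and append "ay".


Word: "band"
Starts with consonant(s) → move to end, add 'ay'
Consonant cluster: "b"
Pig Latin = "andbay"


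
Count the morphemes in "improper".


Word: "improper"
Morphemes: im- + proper
Each morpheme carries meaning
= 2 morphemes


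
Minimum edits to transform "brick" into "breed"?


Word 1: "brick" (length 5)
Word 2: "breed" (length 5)
One optimal edit sequence (insert/delete/substitute each cost 1):
  1. keep 'b'
  2. keep 'r'
  3. substitute 'i' -> 'e'  (+1)
  4. substitute 'c' -> 'e'  (+1)
  5. substitute 'k' -> 'd'  (+1)
Total edit operations: 3
Edit distance = 3


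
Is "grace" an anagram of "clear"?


Word 1: "clear" → sorted: acelr
Word 2: "grace" → sorted: acegr
Same letters? acelr != acegr
Anagram = No


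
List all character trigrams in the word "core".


Word: "core" (length 4)
Number of trigrams = 4 - 3 + 1 = 2
  Position 0: "cor"
  Position 1: "ore"
Trigrams = "cor", "ore"


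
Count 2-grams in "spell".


Word: "spell" (length 5)
Number of 2-grams = length - 2 + 1 = 5 - 2 + 1
= 4


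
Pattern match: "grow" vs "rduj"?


Pattern of "grow": [0, 1, 2, 3]
Pattern of "rduj": [0, 1, 2, 3]
Patterns match
Same pattern = Yes


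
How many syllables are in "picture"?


Word: "picture"
Syllable breakdown: pic-ture
Counting: 2 parts
= 2 syllables


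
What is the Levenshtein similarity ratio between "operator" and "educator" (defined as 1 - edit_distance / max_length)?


Word 1: "operator" (length 8)
Word 2: "educator" (length 8)
One optimal edit sequence:
  1. substitute 'o' -> 'e'  (+1)
  2. substitute 'p' -> 'd'  (+1)
  3. substitute 'e' -> 'u'  (+1)
  4. substitute 'r' -> 'c'  (+1)
  5. keep 'a'
  6. keep 't'
  7. keep 'o'
  8. keep 'r'
Edit distance = 4
Max length = max(8, 8) = 8
Similarity = 1 - 4/8
= 0.5000


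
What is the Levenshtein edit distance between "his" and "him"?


Word 1: "his" (length 3)
Word 2: "him" (length 3)
One optimal edit sequence (insert/delete/substitute each cost 1):
  1. keep 'h'
  2. keep 'i'
  3. substitute 's' -> 'm'  (+1)
Total edit operations: 1
Edit distance = 1


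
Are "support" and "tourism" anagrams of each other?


Word 1: "support" → sorted: opprstu
Word 2: "tourism" → sorted: imorstu
Same letters? opprstu != imorstu
Anagram = No


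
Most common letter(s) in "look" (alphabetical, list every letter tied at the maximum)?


Word: "look"
Letter counts:
  'k': 1
  'l': 1
  'o': 2
Maximum count = 2
Most frequent = 'o' (2 times each)


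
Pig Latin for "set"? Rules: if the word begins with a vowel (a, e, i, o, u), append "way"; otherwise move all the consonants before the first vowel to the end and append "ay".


Word: "set"
Starts with consonant(s) → move to end, add 'ay'
Consonant cluster: "s"
Pig Latin = "etsay"


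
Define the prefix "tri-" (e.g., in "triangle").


Prefix: tri-
Example: triangle = tri- + angle
Meaning = three


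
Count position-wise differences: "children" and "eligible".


Comparing character by character (same length = 8):
  Pos 0: 'c' vs 'e' !=
  Pos 1: 'h' vs 'l' !=
  Pos 2: 'i' vs 'i' =
  Pos 3: 'l' vs 'g' !=
  Pos 4: 'd' vs 'i' !=
  Pos 5: 'r' vs 'b' !=
  Pos 6: 'e' vs 'l' !=
  Pos 7: 'n' vs 'e' !=
Hamming distance = 7
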